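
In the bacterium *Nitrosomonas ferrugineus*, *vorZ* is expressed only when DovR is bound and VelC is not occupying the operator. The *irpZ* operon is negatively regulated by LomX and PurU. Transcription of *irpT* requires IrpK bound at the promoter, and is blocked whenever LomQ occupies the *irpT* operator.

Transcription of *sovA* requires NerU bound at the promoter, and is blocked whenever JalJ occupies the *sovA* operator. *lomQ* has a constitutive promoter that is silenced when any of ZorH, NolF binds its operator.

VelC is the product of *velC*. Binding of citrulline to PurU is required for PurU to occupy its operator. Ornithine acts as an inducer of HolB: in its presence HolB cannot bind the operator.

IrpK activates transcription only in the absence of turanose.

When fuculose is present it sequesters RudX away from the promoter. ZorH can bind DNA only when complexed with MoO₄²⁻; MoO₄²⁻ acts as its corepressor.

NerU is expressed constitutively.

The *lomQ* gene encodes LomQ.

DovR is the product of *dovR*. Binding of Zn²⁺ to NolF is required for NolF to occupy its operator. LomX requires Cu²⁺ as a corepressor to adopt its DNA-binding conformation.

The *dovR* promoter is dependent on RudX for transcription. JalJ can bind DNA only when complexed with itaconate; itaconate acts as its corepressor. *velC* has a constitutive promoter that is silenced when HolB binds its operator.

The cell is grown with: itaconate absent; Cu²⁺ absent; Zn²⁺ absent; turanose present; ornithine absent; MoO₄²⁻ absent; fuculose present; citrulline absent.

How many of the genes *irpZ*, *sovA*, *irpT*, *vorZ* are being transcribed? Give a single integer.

2

Cu²⁺ is absent, so LomX is inactive.
Citrulline is absent, so PurU is inactive.
With no repressor bound, *irpZ* is transcribed.
→ *irpZ* is ON.
Itaconate is absent, so JalJ is inactive.
NerU is produced constitutively and is active.
No repressor is bound and NerU is active, so *sovA* is transcribed.
→ *sovA* is ON.
MoO₄²⁻ is absent, so ZorH is inactive.
Zn²⁺ is absent, so NolF is inactive.
With no repressor bound, *lomQ* is transcribed.
So LomQ is produced and active.
Turanose is present, so IrpK is inactive.
With repressor LomQ bound, *irpT* is not transcribed.
→ *irpT* is OFF.
Ornithine is absent, so HolB is active.
With repressor HolB bound, *velC* is not transcribed.
So VelC is not produced.
Fuculose is present, so RudX is inactive.
Required activator RudX is absent, so *dovR* is not transcribed.
So DovR is not produced.
Required activator DovR is absent, so *vorZ* is not transcribed.
→ *vorZ* is OFF.
2 of the 4 genes are transcribed.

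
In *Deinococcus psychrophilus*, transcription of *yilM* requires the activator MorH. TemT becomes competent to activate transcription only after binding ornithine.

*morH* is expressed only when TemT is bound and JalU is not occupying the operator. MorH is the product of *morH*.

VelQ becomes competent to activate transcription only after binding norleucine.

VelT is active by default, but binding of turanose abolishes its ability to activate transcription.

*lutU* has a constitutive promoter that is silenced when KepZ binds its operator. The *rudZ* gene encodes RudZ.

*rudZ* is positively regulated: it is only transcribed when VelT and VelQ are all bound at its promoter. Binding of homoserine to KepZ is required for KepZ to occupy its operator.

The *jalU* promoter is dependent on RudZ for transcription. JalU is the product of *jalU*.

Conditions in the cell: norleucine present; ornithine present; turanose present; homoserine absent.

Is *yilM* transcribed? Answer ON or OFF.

ON

Turanose is present, so VelT is inactive.
Norleucine is present, so VelQ is active.
Required activator VelT is absent, so *rudZ* is not transcribed.
So RudZ is not produced.
Required activator RudZ is absent, so *jalU* is not transcribed.
So JalU is not produced.
Ornithine is present, so TemT is active.
No repressor is bound and TemT is active, so *morH* is transcribed.
So MorH is produced and active.
No repressor is bound and MorH is active, so *yilM* is transcribed.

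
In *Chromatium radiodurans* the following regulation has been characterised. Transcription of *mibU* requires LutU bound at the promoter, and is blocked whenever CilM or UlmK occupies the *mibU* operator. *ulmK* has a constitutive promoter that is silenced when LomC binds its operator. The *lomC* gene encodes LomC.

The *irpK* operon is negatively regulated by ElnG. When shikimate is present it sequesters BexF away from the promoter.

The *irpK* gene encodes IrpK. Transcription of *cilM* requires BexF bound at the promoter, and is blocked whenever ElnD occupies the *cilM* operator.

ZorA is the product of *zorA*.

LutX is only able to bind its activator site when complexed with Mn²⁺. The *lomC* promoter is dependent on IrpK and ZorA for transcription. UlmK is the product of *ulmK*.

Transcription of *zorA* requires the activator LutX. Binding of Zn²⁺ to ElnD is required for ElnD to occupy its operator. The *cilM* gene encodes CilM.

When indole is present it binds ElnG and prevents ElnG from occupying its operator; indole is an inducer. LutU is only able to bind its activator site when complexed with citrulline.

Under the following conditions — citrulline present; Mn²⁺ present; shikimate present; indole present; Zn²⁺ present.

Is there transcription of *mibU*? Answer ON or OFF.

Citrulline is present, so LutU is active.
Zn²⁺ is present, so ElnD is active.
Shikimate is present, so BexF is inactive.
With repressor ElnD bound, *cilM* is not transcribed.
So CilM is not produced.
Indole is present, so ElnG is inactive.
With no repressor bound, *irpK* is transcribed.
So IrpK is produced and active.
Mn²⁺ is present, so LutX is active.
No repressor is bound and LutX is active, so *zorA* is transcribed.
So ZorA is produced and active.
No repressor is bound and IrpK and ZorA are active, so *lomC* is transcribed.
So LomC is produced and active.
With repressor LomC bound, *ulmK* is not transcribed.
So UlmK is not produced.
No repressor is bound and LutU is active, so *mibU* is transcribed.

ON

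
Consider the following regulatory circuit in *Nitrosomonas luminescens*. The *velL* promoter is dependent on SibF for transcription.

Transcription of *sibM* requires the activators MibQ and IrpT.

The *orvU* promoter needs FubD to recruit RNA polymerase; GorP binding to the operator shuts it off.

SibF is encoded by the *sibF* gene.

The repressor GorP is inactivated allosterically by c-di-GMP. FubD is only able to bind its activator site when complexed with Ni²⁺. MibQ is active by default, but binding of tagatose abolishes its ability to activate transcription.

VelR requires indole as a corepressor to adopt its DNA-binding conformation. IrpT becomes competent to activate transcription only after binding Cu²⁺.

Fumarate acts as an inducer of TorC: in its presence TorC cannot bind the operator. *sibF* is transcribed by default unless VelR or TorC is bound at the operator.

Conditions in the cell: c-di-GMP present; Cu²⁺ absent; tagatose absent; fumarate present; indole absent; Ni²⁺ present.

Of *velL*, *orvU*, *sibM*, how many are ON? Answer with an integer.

2

Indole is absent, so VelR is inactive.
Fumarate is present, so TorC is inactive.
With no repressor bound, *sibF* is transcribed.
So SibF is produced and active.
No repressor is bound and SibF is active, so *velL* is transcribed.
→ *velL* is ON.
Ni²⁺ is present, so FubD is active.
c-di-GMP is present, so GorP is inactive.
No repressor is bound and FubD is active, so *orvU* is transcribed.
→ *orvU* is ON.
Tagatose is absent, so MibQ is active.
Cu²⁺ is absent, so IrpT is inactive.
Required activator IrpT is absent, so *sibM* is not transcribed.
→ *sibM* is OFF.
2 of the 3 genes are transcribed.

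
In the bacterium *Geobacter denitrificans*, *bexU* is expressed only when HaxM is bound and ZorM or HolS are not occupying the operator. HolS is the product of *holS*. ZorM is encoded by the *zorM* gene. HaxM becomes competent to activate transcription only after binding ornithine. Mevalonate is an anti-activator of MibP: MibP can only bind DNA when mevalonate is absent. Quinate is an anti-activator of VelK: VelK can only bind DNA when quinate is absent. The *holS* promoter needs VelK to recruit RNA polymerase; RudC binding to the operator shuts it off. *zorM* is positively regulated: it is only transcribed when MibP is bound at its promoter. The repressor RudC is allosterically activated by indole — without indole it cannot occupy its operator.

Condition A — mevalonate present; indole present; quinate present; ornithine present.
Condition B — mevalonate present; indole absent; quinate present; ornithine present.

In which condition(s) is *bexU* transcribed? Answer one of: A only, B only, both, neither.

Condition A:
Mevalonate is present, so MibP is inactive.
Required activator MibP is absent, so *zorM* is not transcribed.
So ZorM is not produced.
Indole is present, so RudC is active.
Quinate is present, so VelK is inactive.
With repressor RudC bound, *holS* is not transcribed.
So HolS is not produced.
Ornithine is present, so HaxM is active.
No repressor is bound and HaxM is active, so *bexU* is transcribed.
→ *bexU* is ON in A.
Condition B:
Mevalonate is present, so MibP is inactive.
Required activator MibP is absent, so *zorM* is not transcribed.
So ZorM is not produced.
Indole is absent, so RudC is inactive.
Quinate is present, so VelK is inactive.
Required activator VelK is absent, so *holS* is not transcribed.
So HolS is not produced.
Ornithine is present, so HaxM is active.
No repressor is bound and HaxM is active, so *bexU* is transcribed.
→ *bexU* is ON in B.

both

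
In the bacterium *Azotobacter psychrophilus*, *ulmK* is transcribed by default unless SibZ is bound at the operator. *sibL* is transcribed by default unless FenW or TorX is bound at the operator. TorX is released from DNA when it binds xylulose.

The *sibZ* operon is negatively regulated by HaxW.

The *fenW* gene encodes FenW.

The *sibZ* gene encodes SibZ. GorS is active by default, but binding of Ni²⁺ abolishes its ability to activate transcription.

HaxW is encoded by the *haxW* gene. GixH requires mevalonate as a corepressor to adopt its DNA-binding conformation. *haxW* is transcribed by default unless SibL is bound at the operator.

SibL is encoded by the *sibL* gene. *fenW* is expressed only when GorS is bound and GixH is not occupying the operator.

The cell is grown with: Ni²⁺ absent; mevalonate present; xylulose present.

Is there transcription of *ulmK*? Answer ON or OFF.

Mevalonate is present, so GixH is active.
Ni²⁺ is absent, so GorS is active.
With repressor GixH bound, *fenW* is not transcribed.
So FenW is not produced.
Xylulose is present, so TorX is inactive.
With no repressor bound, *sibL* is transcribed.
So SibL is produced and active.
With repressor SibL bound, *haxW* is not transcribed.
So HaxW is not produced.
With no repressor bound, *sibZ* is transcribed.
So SibZ is produced and active.
With repressor SibZ bound, *ulmK* is not transcribed.

OFF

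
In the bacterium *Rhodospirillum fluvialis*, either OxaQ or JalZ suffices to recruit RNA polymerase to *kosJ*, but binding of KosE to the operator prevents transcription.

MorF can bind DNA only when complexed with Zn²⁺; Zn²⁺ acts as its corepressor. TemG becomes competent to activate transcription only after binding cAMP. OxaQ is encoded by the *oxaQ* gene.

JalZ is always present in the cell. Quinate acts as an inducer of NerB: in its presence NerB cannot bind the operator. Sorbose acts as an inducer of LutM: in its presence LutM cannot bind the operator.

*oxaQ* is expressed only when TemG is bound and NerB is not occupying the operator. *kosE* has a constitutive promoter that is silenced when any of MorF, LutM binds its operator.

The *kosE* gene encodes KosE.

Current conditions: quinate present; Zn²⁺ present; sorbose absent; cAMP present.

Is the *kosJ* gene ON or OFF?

Quinate is present, so NerB is inactive.
cAMP is present, so TemG is active.
No repressor is bound and TemG is active, so *oxaQ* is transcribed.
So OxaQ is produced and active.
Zn²⁺ is present, so MorF is active.
Sorbose is absent, so LutM is active.
With repressor MorF bound, *kosE* is not transcribed.
So KosE is not produced.
JalZ is produced constitutively and is active.
Activator OxaQ is present, so *kosJ* is transcribed.

ON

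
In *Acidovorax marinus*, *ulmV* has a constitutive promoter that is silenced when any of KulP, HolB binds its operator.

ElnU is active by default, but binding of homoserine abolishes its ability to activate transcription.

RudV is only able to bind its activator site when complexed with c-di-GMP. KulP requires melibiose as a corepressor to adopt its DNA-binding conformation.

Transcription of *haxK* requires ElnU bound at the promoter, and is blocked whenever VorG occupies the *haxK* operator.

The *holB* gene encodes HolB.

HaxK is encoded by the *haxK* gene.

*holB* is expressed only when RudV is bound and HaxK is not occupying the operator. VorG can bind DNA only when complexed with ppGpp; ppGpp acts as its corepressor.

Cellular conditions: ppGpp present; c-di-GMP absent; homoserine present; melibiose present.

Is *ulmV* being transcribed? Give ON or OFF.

OFF

Melibiose is present, so KulP is active.
ppGpp is present, so VorG is active.
Homoserine is present, so ElnU is inactive.
With repressor VorG bound, *haxK* is not transcribed.
So HaxK is not produced.
c-di-GMP is absent, so RudV is inactive.
Required activator RudV is absent, so *holB* is not transcribed.
So HolB is not produced.
With repressor KulP bound, *ulmV* is not transcribed.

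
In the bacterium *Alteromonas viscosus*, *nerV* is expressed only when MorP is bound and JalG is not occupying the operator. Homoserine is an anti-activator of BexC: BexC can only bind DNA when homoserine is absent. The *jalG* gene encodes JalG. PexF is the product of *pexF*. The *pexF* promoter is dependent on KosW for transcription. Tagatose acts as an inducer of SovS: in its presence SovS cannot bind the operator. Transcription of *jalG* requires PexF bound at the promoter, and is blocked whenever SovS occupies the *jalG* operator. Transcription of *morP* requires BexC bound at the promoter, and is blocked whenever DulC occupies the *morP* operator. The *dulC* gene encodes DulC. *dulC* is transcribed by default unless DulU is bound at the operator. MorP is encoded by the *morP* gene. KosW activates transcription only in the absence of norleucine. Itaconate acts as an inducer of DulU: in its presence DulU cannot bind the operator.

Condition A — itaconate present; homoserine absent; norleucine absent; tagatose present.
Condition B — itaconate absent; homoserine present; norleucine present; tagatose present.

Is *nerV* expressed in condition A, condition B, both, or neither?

neither

Condition A:
Itaconate is present, so DulU is inactive.
With no repressor bound, *dulC* is transcribed.
So DulC is produced and active.
Homoserine is absent, so BexC is active.
With repressor DulC bound, *morP* is not transcribed.
So MorP is not produced.
Norleucine is absent, so KosW is active.
No repressor is bound and KosW is active, so *pexF* is transcribed.
So PexF is produced and active.
Tagatose is present, so SovS is inactive.
No repressor is bound and PexF is active, so *jalG* is transcribed.
So JalG is produced and active.
With repressor JalG bound, *nerV* is not transcribed.
→ *nerV* is OFF in A.
Condition B:
Itaconate is absent, so DulU is active.
With repressor DulU bound, *dulC* is not transcribed.
So DulC is not produced.
Homoserine is present, so BexC is inactive.
Required activator BexC is absent, so *morP* is not transcribed.
So MorP is not produced.
Norleucine is present, so KosW is inactive.
Required activator KosW is absent, so *pexF* is not transcribed.
So PexF is not produced.
Tagatose is present, so SovS is inactive.
Required activator PexF is absent, so *jalG* is not transcribed.
So JalG is not produced.
Required activator MorP is absent, so *nerV* is not transcribed.
→ *nerV* is OFF in B.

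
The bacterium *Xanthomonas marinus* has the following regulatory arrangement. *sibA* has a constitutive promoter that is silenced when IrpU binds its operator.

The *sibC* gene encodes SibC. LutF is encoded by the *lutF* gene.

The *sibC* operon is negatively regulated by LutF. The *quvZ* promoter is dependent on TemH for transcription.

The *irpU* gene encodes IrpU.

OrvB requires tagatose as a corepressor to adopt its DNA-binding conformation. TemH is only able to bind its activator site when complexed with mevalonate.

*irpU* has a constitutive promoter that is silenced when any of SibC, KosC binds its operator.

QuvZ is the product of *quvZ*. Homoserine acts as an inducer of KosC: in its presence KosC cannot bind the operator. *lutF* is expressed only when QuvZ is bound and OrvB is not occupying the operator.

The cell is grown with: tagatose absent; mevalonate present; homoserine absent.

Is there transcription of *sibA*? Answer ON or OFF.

Mevalonate is present, so TemH is active.
No repressor is bound and TemH is active, so *quvZ* is transcribed.
So QuvZ is produced and active.
Tagatose is absent, so OrvB is inactive.
No repressor is bound and QuvZ is active, so *lutF* is transcribed.
So LutF is produced and active.
With repressor LutF bound, *sibC* is not transcribed.
So SibC is not produced.
Homoserine is absent, so KosC is active.
With repressor KosC bound, *irpU* is not transcribed.
So IrpU is not produced.
With no repressor bound, *sibA* is transcribed.

ON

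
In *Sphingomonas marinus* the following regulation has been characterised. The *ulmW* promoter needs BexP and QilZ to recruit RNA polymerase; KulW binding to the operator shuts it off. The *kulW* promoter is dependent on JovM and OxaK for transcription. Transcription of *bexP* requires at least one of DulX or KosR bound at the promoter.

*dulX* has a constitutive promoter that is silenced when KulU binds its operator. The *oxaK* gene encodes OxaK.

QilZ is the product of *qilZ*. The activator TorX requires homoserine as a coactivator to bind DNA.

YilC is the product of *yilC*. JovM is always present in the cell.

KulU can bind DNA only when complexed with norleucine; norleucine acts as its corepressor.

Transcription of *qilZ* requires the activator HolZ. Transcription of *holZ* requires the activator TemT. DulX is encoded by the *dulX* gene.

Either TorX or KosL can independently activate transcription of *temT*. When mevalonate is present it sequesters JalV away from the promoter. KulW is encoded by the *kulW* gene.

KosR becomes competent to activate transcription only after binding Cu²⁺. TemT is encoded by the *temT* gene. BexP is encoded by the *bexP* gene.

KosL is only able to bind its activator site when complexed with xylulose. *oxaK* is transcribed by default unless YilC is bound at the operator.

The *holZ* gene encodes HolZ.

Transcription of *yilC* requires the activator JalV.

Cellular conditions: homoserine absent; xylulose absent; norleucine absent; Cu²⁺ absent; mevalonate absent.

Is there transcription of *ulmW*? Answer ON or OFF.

Norleucine is absent, so KulU is inactive.
With no repressor bound, *dulX* is transcribed.
So DulX is produced and active.
Cu²⁺ is absent, so KosR is inactive.
Activator DulX is present, so *bexP* is transcribed.
So BexP is produced and active.
Homoserine is absent, so TorX is inactive.
Xylulose is absent, so KosL is inactive.
No activator is available at the *temT* promoter, so *temT* is not transcribed.
So TemT is not produced.
Required activator TemT is absent, so *holZ* is not transcribed.
So HolZ is not produced.
Required activator HolZ is absent, so *qilZ* is not transcribed.
So QilZ is not produced.
JovM is produced constitutively and is active.
Mevalonate is absent, so JalV is active.
No repressor is bound and JalV is active, so *yilC* is transcribed.
So YilC is produced and active.
With repressor YilC bound, *oxaK* is not transcribed.
So OxaK is not produced.
Required activator OxaK is absent, so *kulW* is not transcribed.
So KulW is not produced.
Required activator QilZ is absent, so *ulmW* is not transcribed.

OFF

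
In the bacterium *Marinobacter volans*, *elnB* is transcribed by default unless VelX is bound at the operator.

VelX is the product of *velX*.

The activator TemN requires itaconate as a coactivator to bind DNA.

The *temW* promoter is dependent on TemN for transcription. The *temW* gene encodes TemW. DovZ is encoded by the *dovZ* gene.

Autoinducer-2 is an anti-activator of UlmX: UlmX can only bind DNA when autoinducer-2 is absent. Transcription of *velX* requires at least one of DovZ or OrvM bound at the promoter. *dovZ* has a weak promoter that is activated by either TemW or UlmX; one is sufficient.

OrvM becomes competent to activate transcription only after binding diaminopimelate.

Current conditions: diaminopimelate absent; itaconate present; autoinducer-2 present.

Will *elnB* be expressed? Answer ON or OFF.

OFF

Itaconate is present, so TemN is active.
No repressor is bound and TemN is active, so *temW* is transcribed.
So TemW is produced and active.
Autoinducer-2 is present, so UlmX is inactive.
Activator TemW is present, so *dovZ* is transcribed.
So DovZ is produced and active.
Diaminopimelate is absent, so OrvM is inactive.
Activator DovZ is present, so *velX* is transcribed.
So VelX is produced and active.
With repressor VelX bound, *elnB* is not transcribed.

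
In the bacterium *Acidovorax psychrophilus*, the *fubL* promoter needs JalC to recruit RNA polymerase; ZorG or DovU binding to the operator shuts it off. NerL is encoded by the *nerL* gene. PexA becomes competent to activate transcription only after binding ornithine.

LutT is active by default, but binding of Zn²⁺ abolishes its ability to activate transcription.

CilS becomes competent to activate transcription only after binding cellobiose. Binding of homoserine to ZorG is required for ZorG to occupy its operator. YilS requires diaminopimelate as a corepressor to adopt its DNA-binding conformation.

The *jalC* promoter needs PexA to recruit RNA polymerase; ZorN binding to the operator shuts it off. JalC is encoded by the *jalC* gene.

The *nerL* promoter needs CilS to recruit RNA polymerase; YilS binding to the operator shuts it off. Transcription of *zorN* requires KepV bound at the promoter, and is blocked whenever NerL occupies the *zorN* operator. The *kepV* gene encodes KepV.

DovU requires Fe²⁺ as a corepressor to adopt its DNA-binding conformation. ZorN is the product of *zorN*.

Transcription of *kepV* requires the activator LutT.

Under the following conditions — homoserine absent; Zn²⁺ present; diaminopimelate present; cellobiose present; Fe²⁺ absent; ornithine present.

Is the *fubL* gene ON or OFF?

Homoserine is absent, so ZorG is inactive.
Ornithine is present, so PexA is active.
Zn²⁺ is present, so LutT is inactive.
Required activator LutT is absent, so *kepV* is not transcribed.
So KepV is not produced.
Cellobiose is present, so CilS is active.
Diaminopimelate is present, so YilS is active.
With repressor YilS bound, *nerL* is not transcribed.
So NerL is not produced.
Required activator KepV is absent, so *zorN* is not transcribed.
So ZorN is not produced.
No repressor is bound and PexA is active, so *jalC* is transcribed.
So JalC is produced and active.
Fe²⁺ is absent, so DovU is inactive.
No repressor is bound and JalC is active, so *fubL* is transcribed.

ON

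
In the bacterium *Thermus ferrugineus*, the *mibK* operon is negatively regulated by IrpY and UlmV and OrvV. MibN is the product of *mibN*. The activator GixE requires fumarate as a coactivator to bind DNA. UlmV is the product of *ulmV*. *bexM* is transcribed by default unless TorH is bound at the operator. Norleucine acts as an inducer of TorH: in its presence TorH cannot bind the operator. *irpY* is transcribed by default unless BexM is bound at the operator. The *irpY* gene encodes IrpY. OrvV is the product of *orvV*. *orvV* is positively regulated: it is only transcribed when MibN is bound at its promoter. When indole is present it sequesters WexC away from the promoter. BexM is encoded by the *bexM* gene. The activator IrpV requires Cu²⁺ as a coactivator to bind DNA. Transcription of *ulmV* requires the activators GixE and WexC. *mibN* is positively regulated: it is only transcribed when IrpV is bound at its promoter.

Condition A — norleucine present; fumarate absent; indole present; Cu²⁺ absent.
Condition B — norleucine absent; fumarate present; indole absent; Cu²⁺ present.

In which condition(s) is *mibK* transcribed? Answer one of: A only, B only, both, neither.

Condition A:
Norleucine is present, so TorH is inactive.
With no repressor bound, *bexM* is transcribed.
So BexM is produced and active.
With repressor BexM bound, *irpY* is not transcribed.
So IrpY is not produced.
Fumarate is absent, so GixE is inactive.
Indole is present, so WexC is inactive.
Required activator GixE is absent, so *ulmV* is not transcribed.
So UlmV is not produced.
Cu²⁺ is absent, so IrpV is inactive.
Required activator IrpV is absent, so *mibN* is not transcribed.
So MibN is not produced.
Required activator MibN is absent, so *orvV* is not transcribed.
So OrvV is not produced.
With no repressor bound, *mibK* is transcribed.
→ *mibK* is ON in A.
Condition B:
Norleucine is absent, so TorH is active.
With repressor TorH bound, *bexM* is not transcribed.
So BexM is not produced.
With no repressor bound, *irpY* is transcribed.
So IrpY is produced and active.
Fumarate is present, so GixE is active.
Indole is absent, so WexC is active.
No repressor is bound and GixE and WexC are active, so *ulmV* is transcribed.
So UlmV is produced and active.
Cu²⁺ is present, so IrpV is active.
No repressor is bound and IrpV is active, so *mibN* is transcribed.
So MibN is produced and active.
No repressor is bound and MibN is active, so *orvV* is transcribed.
So OrvV is produced and active.
With repressor IrpY bound, *mibK* is not transcribed.
→ *mibK* is OFF in B.

A only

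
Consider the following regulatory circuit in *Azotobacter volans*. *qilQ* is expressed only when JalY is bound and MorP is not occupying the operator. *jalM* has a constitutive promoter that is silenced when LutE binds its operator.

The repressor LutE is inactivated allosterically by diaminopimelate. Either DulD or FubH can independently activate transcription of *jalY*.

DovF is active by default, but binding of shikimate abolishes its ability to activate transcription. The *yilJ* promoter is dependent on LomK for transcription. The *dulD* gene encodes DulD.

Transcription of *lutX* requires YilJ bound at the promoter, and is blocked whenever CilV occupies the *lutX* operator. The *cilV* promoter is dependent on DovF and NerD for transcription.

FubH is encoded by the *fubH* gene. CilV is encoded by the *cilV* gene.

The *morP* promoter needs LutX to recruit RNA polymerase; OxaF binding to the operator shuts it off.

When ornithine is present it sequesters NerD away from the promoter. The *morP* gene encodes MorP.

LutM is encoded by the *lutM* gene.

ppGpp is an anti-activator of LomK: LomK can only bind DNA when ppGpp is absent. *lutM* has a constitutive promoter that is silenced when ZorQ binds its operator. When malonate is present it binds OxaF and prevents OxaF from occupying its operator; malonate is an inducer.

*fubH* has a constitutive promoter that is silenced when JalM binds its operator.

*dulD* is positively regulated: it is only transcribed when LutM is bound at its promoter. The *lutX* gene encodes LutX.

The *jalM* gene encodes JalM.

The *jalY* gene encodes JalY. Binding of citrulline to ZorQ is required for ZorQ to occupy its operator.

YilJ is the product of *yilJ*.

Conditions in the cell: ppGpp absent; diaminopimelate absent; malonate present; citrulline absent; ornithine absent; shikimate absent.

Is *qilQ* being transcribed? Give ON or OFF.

ON

Citrulline is absent, so ZorQ is inactive.
With no repressor bound, *lutM* is transcribed.
So LutM is produced and active.
No repressor is bound and LutM is active, so *dulD* is transcribed.
So DulD is produced and active.
Diaminopimelate is absent, so LutE is active.
With repressor LutE bound, *jalM* is not transcribed.
So JalM is not produced.
With no repressor bound, *fubH* is transcribed.
So FubH is produced and active.
Activator DulD is present, so *jalY* is transcribed.
So JalY is produced and active.
Malonate is present, so OxaF is inactive.
ppGpp is absent, so LomK is active.
No repressor is bound and LomK is active, so *yilJ* is transcribed.
So YilJ is produced and active.
Shikimate is absent, so DovF is active.
Ornithine is absent, so NerD is active.
No repressor is bound and DovF and NerD are active, so *cilV* is transcribed.
So CilV is produced and active.
With repressor CilV bound, *lutX* is not transcribed.
So LutX is not produced.
Required activator LutX is absent, so *morP* is not transcribed.
So MorP is not produced.
No repressor is bound and JalY is active, so *qilQ* is transcribed.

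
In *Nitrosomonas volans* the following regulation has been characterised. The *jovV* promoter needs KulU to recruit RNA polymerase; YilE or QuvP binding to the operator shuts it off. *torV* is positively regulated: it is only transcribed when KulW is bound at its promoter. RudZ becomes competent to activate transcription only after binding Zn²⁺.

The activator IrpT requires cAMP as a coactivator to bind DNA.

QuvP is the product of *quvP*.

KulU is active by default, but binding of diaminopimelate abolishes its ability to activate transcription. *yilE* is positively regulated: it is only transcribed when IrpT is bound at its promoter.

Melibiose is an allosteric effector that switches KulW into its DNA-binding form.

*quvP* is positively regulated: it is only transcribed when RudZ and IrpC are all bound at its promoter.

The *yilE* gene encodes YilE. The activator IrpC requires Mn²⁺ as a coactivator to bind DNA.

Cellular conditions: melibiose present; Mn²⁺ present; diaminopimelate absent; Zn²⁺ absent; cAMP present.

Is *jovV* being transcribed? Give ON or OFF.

OFF

cAMP is present, so IrpT is active.
No repressor is bound and IrpT is active, so *yilE* is transcribed.
So YilE is produced and active.
Diaminopimelate is absent, so KulU is active.
Zn²⁺ is absent, so RudZ is inactive.
Mn²⁺ is present, so IrpC is active.
Required activator RudZ is absent, so *quvP* is not transcribed.
So QuvP is not produced.
With repressor YilE bound, *jovV* is not transcribed.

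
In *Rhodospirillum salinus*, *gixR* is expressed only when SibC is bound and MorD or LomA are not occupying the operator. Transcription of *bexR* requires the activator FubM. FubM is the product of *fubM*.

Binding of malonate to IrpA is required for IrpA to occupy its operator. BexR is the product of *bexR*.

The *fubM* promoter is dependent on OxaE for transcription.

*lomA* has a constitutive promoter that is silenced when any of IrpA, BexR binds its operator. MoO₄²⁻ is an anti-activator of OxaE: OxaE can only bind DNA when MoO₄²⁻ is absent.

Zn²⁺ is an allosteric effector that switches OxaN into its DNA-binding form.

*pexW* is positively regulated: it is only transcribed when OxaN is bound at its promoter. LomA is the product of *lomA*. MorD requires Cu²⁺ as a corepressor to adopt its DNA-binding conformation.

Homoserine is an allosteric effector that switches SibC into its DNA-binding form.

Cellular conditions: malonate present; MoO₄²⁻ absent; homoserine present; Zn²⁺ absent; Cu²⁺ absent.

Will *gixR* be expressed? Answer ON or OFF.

Cu²⁺ is absent, so MorD is inactive.
Malonate is present, so IrpA is active.
MoO₄²⁻ is absent, so OxaE is active.
No repressor is bound and OxaE is active, so *fubM* is transcribed.
So FubM is produced and active.
No repressor is bound and FubM is active, so *bexR* is transcribed.
So BexR is produced and active.
With repressor IrpA bound, *lomA* is not transcribed.
So LomA is not produced.
Homoserine is present, so SibC is active.
No repressor is bound and SibC is active, so *gixR* is transcribed.

ON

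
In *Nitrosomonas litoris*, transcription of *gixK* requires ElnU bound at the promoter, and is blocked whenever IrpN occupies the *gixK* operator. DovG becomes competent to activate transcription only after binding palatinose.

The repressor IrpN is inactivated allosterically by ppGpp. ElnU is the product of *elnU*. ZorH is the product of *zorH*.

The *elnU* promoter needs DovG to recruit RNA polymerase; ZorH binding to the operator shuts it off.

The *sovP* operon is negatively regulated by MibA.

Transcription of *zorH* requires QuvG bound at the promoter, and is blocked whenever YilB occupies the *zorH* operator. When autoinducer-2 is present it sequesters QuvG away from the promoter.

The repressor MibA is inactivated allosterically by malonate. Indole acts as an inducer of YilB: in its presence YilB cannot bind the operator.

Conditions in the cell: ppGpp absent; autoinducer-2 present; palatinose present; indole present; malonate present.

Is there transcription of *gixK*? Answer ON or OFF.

ppGpp is absent, so IrpN is active.
Indole is present, so YilB is inactive.
Autoinducer-2 is present, so QuvG is inactive.
Required activator QuvG is absent, so *zorH* is not transcribed.
So ZorH is not produced.
Palatinose is present, so DovG is active.
No repressor is bound and DovG is active, so *elnU* is transcribed.
So ElnU is produced and active.
With repressor IrpN bound, *gixK* is not transcribed.

OFF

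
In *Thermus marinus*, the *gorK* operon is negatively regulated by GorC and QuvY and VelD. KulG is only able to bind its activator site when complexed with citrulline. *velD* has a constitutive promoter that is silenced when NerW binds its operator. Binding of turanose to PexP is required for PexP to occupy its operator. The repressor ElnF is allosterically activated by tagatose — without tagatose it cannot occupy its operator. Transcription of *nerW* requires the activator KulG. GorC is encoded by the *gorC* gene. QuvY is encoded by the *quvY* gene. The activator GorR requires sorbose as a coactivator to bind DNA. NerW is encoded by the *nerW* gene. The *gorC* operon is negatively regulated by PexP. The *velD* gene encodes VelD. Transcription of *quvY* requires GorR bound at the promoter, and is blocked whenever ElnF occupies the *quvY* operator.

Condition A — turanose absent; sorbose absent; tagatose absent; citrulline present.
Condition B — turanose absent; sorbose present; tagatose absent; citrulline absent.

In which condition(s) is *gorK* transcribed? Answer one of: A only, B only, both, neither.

Condition A:
Turanose is absent, so PexP is inactive.
With no repressor bound, *gorC* is transcribed.
So GorC is produced and active.
Sorbose is absent, so GorR is inactive.
Tagatose is absent, so ElnF is inactive.
Required activator GorR is absent, so *quvY* is not transcribed.
So QuvY is not produced.
Citrulline is present, so KulG is active.
No repressor is bound and KulG is active, so *nerW* is transcribed.
So NerW is produced and active.
With repressor NerW bound, *velD* is not transcribed.
So VelD is not produced.
With repressor GorC bound, *gorK* is not transcribed.
→ *gorK* is OFF in A.
Condition B:
Turanose is absent, so PexP is inactive.
With no repressor bound, *gorC* is transcribed.
So GorC is produced and active.
Sorbose is present, so GorR is active.
Tagatose is absent, so ElnF is inactive.
No repressor is bound and GorR is active, so *quvY* is transcribed.
So QuvY is produced and active.
Citrulline is absent, so KulG is inactive.
Required activator KulG is absent, so *nerW* is not transcribed.
So NerW is not produced.
With no repressor bound, *velD* is transcribed.
So VelD is produced and active.
With repressor GorC bound, *gorK* is not transcribed.
→ *gorK* is OFF in B.

neither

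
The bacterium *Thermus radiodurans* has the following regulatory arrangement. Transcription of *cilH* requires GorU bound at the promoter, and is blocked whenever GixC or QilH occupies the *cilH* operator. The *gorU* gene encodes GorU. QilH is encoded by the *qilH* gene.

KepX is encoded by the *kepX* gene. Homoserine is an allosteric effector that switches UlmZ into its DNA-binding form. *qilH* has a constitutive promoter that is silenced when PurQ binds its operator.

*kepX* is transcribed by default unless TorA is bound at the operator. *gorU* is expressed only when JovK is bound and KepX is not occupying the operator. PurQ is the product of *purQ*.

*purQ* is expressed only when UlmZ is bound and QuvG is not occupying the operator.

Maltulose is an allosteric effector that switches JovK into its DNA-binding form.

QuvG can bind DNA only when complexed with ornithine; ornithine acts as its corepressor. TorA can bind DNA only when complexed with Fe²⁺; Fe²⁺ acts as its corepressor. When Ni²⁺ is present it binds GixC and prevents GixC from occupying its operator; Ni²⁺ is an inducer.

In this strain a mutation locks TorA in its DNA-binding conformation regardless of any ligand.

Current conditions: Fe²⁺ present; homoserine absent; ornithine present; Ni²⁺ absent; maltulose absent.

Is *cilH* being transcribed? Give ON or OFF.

TorA is constitutively active in this strain.
With repressor TorA bound, *kepX* is not transcribed.
So KepX is not produced.
Maltulose is absent, so JovK is inactive.
Required activator JovK is absent, so *gorU* is not transcribed.
So GorU is not produced.
Ni²⁺ is absent, so GixC is active.
Homoserine is absent, so UlmZ is inactive.
Ornithine is present, so QuvG is active.
With repressor QuvG bound, *purQ* is not transcribed.
So PurQ is not produced.
With no repressor bound, *qilH* is transcribed.
So QilH is produced and active.
With repressor GixC bound, *cilH* is not transcribed.

OFF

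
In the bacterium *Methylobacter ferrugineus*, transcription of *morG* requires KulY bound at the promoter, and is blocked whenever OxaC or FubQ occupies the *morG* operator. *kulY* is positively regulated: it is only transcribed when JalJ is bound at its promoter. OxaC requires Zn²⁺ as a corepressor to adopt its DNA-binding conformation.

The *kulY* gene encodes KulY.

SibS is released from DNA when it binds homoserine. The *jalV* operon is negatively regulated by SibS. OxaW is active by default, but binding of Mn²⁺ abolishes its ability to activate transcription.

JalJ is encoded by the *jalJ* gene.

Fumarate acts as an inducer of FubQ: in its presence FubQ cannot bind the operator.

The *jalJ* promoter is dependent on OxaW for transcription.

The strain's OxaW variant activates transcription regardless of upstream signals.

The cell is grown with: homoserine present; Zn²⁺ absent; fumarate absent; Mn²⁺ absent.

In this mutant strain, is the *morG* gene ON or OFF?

Zn²⁺ is absent, so OxaC is inactive.
Fumarate is absent, so FubQ is active.
OxaW is constitutively active in this strain.
No repressor is bound and OxaW is active, so *jalJ* is transcribed.
So JalJ is produced and active.
No repressor is bound and JalJ is active, so *kulY* is transcribed.
So KulY is produced and active.
With repressor FubQ bound, *morG* is not transcribed.

OFF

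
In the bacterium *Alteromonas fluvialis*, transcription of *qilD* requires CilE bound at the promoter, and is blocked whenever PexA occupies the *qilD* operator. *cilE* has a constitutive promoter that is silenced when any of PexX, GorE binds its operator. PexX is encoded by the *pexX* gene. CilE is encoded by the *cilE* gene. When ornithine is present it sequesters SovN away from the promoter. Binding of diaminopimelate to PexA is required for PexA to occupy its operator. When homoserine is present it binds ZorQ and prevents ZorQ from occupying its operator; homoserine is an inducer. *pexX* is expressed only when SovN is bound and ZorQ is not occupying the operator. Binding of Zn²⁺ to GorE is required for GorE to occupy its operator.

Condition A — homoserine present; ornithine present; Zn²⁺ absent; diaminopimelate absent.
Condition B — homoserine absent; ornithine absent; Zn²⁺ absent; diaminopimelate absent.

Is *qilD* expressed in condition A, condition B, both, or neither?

both

Condition A:
Homoserine is present, so ZorQ is inactive.
Ornithine is present, so SovN is inactive.
Required activator SovN is absent, so *pexX* is not transcribed.
So PexX is not produced.
Zn²⁺ is absent, so GorE is inactive.
With no repressor bound, *cilE* is transcribed.
So CilE is produced and active.
Diaminopimelate is absent, so PexA is inactive.
No repressor is bound and CilE is active, so *qilD* is transcribed.
→ *qilD* is ON in A.
Condition B:
Homoserine is absent, so ZorQ is active.
Ornithine is absent, so SovN is active.
With repressor ZorQ bound, *pexX* is not transcribed.
So PexX is not produced.
Zn²⁺ is absent, so GorE is inactive.
With no repressor bound, *cilE* is transcribed.
So CilE is produced and active.
Diaminopimelate is absent, so PexA is inactive.
No repressor is bound and CilE is active, so *qilD* is transcribed.
→ *qilD* is ON in B.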